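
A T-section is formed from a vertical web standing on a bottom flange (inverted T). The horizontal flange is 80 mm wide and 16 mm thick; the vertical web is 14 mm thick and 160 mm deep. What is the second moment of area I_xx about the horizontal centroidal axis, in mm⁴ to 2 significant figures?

Split into non-overlapping primitives; take the origin at the lower-left of the bounding box.
Flange: 80 × 16, A = 1 280 mm², y = 8 mm, Ī = 27 307 mm⁴.
Web: 14 × 160, A = 2 240 mm², y = 96 mm, Ī = 4 778 667 mm⁴.
Centroid: ȳ = ΣA·y / ΣA = 64 mm.
Transfer each piece to the horizontal centroidal axis using Ī + A·d² with d = y − 64:
  flange: d = -56 mm → contributes +4 041 387 mm⁴
  web: d = 32 mm → contributes +7 072 427 mm⁴
Total I = 11 113 813 mm⁴.

I_xx ≈ 1.1 × 10⁷ mm⁴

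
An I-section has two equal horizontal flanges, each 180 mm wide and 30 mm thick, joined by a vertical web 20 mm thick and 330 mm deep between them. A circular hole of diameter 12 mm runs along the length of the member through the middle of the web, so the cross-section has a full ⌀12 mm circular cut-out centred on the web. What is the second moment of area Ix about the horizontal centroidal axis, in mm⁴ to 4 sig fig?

Decompose the section into non-overlapping parts with the origin at the bottom-left of its bounding rectangle.
Bottom flange: 180 × 30, A = 5 400 mm², y = 15 mm, Ī = 405 000 mm⁴.
Web: 20 × 330, A = 6 600 mm², y = 195 mm, Ī = 59 895 000 mm⁴.
Top flange: 180 × 30, A = 5 400 mm², y = 375 mm, Ī = 405 000 mm⁴.
Hole (subtracted): ⌀12, A = 113.097 mm², y = 195 mm, Ī = 1017.88 mm⁴.
By symmetry the centroid is at mid-height, ȳ = 195 mm.
Transfer each piece to the horizontal centroidal axis using Ī + A·d² with d = y − 195:
  bottom flange: d = -180 mm → contributes +175 365 000 mm⁴
  web: d = 0 mm → contributes +59 895 000 mm⁴
  top flange: d = 180 mm → contributes +175 365 000 mm⁴
  hole: d = 0 mm → contributes −1017.88 mm⁴
Total I = 410 623 982 mm⁴.

Ix ≈ 4.106 × 10⁸ mm⁴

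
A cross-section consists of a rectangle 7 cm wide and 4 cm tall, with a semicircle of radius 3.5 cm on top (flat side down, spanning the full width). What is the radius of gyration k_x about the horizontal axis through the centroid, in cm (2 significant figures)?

k_x ≈ 2.0 cm

Decompose the section into non-overlapping parts with the origin at the bottom-left of its bounding rectangle.
Rectangular body: 7 × 4, A = 28 cm², y = 2 cm, Ī = 37.33 cm⁴.
Semicircular cap: semicircle r = 3.5, A = 19.24 cm², y = 5.485 cm, Ī = 16.47 cm⁴.
Centroid: ȳ = ΣA·y / ΣA = 3.42 cm.
Transfer each piece to the horizontal axis through the centroid using Ī + A·d² with d = y − 3.42:
  rectangular body: d = -1.42 cm → contributes +93.77 cm⁴
  semicircular cap: d = 2.066 cm → contributes +98.59 cm⁴
Total I = 192.4 cm⁴.
Radius of gyration: k = √(I/A) = √(192.4 / 47.24) = 2.018 cm.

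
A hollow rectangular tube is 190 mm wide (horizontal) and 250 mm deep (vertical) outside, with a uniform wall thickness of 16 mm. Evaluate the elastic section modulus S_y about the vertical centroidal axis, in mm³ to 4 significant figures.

Decompose the section into non-overlapping parts with the origin at the bottom-left of its bounding rectangle.
Outer rectangle: 190 × 250, A = 47 500 mm², x = 95 mm, Ī = 142 895 833 mm⁴.
Inner void (subtracted): 158 × 218, A = 34 444 mm², x = 95 mm, Ī = 71 655 001 mm⁴.
By symmetry the centroid is at mid-width, x̄ = 95 mm.
All pieces are centred on the vertical centroidal axis, so I = ΣĪ (holes subtracted) = 71 240 832 mm⁴.
Extreme fibre distance c = 95 mm; S = I/c = 749 903 mm³.

S_y ≈ 7.499 × 10⁵ mm³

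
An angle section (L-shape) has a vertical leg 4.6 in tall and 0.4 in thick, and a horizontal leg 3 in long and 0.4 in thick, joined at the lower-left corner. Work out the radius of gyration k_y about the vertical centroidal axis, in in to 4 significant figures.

Treat the section as a set of non-overlapping primitives; coordinates are from the bounding-box lower-left.
Vertical leg: 0.4 × 4.6, A = 1.84 in², x = 0.2 in, Ī = 0.0245333 in⁴.
Horizontal leg (remainder): 2.6 × 0.4, A = 1.04 in², x = 1.7 in, Ī = 0.585867 in⁴.
Centroid: x̄ = ΣA·x / ΣA = 0.741667 in.
Transfer each piece to the vertical centroidal axis using Ī + A·d² with d = x − 0.741667:
  vertical leg: d = -0.541667 in → contributes +0.564394 in⁴
  horizontal leg (remainder): d = 0.958333 in → contributes +1.54101 in⁴
Total I = 2.1054 in⁴.
Radius of gyration: k = √(I/A) = √(2.1054 / 2.88) = 0.85501 in.

k_y ≈ 0.8550 in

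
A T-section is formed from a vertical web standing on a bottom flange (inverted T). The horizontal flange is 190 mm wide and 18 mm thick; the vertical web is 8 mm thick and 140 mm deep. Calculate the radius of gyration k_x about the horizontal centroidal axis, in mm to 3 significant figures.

Split into non-overlapping primitives; take the origin at the lower-left of the bounding box.
Flange: 190 × 18, A = 3 420 mm², y = 9 mm, Ī = 92 340 mm⁴.
Web: 8 × 140, A = 1 120 mm², y = 88 mm, Ī = 1 829 333 mm⁴.
Centroid: ȳ = ΣA·y / ΣA = 28.489 mm.
Transfer each piece to the horizontal centroidal axis using Ī + A·d² with d = y − 28.489:
  flange: d = -19.489 mm → contributes +1 391 326 mm⁴
  web: d = 59.511 mm → contributes +5 795 881 mm⁴
Total I = 7 187 208 mm⁴.
Radius of gyration: k = √(I/A) = √(7 187 208 / 4 540) = 39.788 mm.

k_x ≈ 39.8 mm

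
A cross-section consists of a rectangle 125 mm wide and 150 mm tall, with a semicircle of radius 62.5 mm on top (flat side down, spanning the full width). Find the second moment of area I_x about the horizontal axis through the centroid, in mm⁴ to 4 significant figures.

Treat the section as a set of non-overlapping primitives; coordinates are from the bounding-box lower-left.
Rectangular body: 125 × 150, A = 18 750 mm², y = 75 mm, Ī = 35 156 250 mm⁴.
Semicircular cap: semicircle r = 62.5, A = 6135.92 mm², y = 176.526 mm, Ī = 1 674 758 mm⁴.
Centroid: ȳ = ΣA·y / ΣA = 100.032 mm.
Transfer each piece to the horizontal axis through the centroid using Ī + A·d² with d = y − 100.032:
  rectangular body: d = -25.0324 mm → contributes +46 905 405 mm⁴
  semicircular cap: d = 76.4934 mm → contributes +37 577 531 mm⁴
Total I = 84 482 936 mm⁴.

I_x ≈ 8.448 × 10⁷ mm⁴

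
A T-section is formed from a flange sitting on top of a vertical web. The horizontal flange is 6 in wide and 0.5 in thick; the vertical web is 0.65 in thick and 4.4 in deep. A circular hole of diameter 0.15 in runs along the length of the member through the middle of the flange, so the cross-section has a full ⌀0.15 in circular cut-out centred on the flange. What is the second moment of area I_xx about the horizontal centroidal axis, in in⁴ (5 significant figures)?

Treat the section as a set of non-overlapping primitives; coordinates are from the bounding-box lower-left.
Flange: 6 × 0.5, A = 3 in², y = 4.65 in, Ī = 0.0625 in⁴.
Web: 0.65 × 4.4, A = 2.86 in², y = 2.2 in, Ī = 4.614133 in⁴.
Hole (subtracted): ⌀0.15, A = 0.01767146 in², y = 4.65 in, Ī = 0.00002485049 in⁴.
Centroid: ȳ = ΣA·y / ΣA = 3.450649 in.
Transfer each piece to the horizontal centroidal axis using Ī + A·d² with d = y − 3.450649:
  flange: d = 1.199351 in → contributes +4.377825 in⁴
  web: d = -1.250649 in → contributes +9.087528 in⁴
  hole: d = 1.199351 in → contributes −0.02544421 in⁴
Total I = 13.43991 in⁴.

I_xx ≈ 13.440 in⁴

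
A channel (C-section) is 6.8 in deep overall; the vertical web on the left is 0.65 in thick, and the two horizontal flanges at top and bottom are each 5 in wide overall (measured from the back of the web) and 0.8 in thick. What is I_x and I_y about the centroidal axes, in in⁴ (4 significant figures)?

Split into non-overlapping primitives; take the origin at the lower-left of the bounding box.
Web: 0.65 × 6.8, A = 4.42 in², y = 3.4 in, Ī = 17.0317 in⁴.
Top flange (beyond web): 4.35 × 0.8, A = 3.48 in², y = 6.4 in, Ī = 0.1856 in⁴.
Bottom flange (beyond web): 4.35 × 0.8, A = 3.48 in², y = 0.4 in, Ī = 0.1856 in⁴.
By symmetry the centroid is at mid-height, ȳ = 3.4 in.
Transfer each piece to the centroidal x-axis using Ī + A·d² with d = y − 3.4:
  web: d = 0 in → contributes +17.0317 in⁴
  top flange (beyond web): d = 3 in → contributes +31.5056 in⁴
  bottom flange (beyond web): d = -3 in → contributes +31.5056 in⁴
Total I = 80.0429 in⁴.
For the y-axis: x̄ = 1.854 in.
Repeating about the centroidal y-axis gives I_y = 28.0261 in⁴.

I_x ≈ 80.04 in⁴, I_y ≈ 28.03 in⁴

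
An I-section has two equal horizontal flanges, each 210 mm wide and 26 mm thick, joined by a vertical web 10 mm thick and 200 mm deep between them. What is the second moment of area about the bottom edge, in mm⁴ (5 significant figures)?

I_base ≈ 3.5184 × 10⁸ mm⁴

Split into non-overlapping primitives; take the origin at the lower-left of the bounding box.
Bottom flange: 210 × 26, A = 5 460 mm², y = 13 mm, Ī = 307 580 mm⁴.
Web: 10 × 200, A = 2 000 mm², y = 126 mm, Ī = 6 666 667 mm⁴.
Top flange: 210 × 26, A = 5 460 mm², y = 239 mm, Ī = 307 580 mm⁴.
Transfer each piece to a horizontal axis along the bottom face using Ī + A·d² with d = y − 0:
  bottom flange: d = 13 mm → contributes +1 230 320 mm⁴
  web: d = 126 mm → contributes +38 418 667 mm⁴
  top flange: d = 239 mm → contributes +312 188 240 mm⁴
Total I = 351 837 227 mm⁴.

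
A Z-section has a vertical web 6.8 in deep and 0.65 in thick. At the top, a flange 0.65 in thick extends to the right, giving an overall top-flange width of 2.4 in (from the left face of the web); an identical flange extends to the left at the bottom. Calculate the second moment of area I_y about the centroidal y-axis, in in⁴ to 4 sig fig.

Split into non-overlapping primitives; take the origin at the lower-left of the bounding box.
Web: 0.65 × 6.8, A = 4.42 in², x = 2.075 in, Ī = 0.155621 in⁴.
Top flange (beyond web): 1.75 × 0.65, A = 1.1375 in², x = 3.275 in, Ī = 0.290299 in⁴.
Bottom flange (beyond web): 1.75 × 0.65, A = 1.1375 in², x = 0.875 in, Ī = 0.290299 in⁴.
Centroid: x̄ = ΣA·x / ΣA = 2.075 in.
Transfer each piece to the centroidal y-axis using Ī + A·d² with d = x − 2.075:
  web: d = 0 in → contributes +0.155621 in⁴
  top flange (beyond web): d = 1.2 in → contributes +1.9283 in⁴
  bottom flange (beyond web): d = -1.2 in → contributes +1.9283 in⁴
Total I = 4.01222 in⁴.

I_y ≈ 4.012 in⁴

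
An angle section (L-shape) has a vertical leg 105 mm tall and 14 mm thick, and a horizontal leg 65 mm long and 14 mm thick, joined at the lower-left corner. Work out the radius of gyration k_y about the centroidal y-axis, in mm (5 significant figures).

Split into non-overlapping primitives; take the origin at the lower-left of the bounding box.
Vertical leg: 14 × 105, A = 1 470 mm², x = 7 mm, Ī = 24 010 mm⁴.
Horizontal leg (remainder): 51 × 14, A = 714 mm², x = 39.5 mm, Ī = 154759.5 mm⁴.
Centroid: x̄ = ΣA·x / ΣA = 17.625 mm.
Transfer each piece to the centroidal y-axis using Ī + A·d² with d = x − 17.625:
  vertical leg: d = -10.625 mm → contributes +189959.2 mm⁴
  horizontal leg (remainder): d = 21.875 mm → contributes +496419.7 mm⁴
Total I = 686378.9 mm⁴.
Radius of gyration: k = √(I/A) = √(686378.9 / 2 184) = 17.72783 mm.

k_y ≈ 17.728 mm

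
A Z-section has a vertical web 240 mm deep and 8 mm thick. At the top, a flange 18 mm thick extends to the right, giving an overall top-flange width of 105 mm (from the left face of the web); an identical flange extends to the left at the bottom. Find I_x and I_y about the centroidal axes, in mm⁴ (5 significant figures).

I_x ≈ 5.2335 × 10⁷ mm⁴, I_y ≈ 1.2373 × 10⁷ mm⁴

Break the section into simple shapes (no overlaps), measuring from the bottom-left corner of the bounding box.
Web: 8 × 240, A = 1 920 mm², y = 120 mm, Ī = 9 216 000 mm⁴.
Top flange (beyond web): 97 × 18, A = 1 746 mm², y = 231 mm, Ī = 47 142 mm⁴.
Bottom flange (beyond web): 97 × 18, A = 1 746 mm², y = 9 mm, Ī = 47 142 mm⁴.
Centroid: ȳ = ΣA·y / ΣA = 120 mm.
Transfer each piece to the centroidal x-axis using Ī + A·d² with d = y − 120:
  web: d = 0 mm → contributes +9 216 000 mm⁴
  top flange (beyond web): d = 111 mm → contributes +21 559 608 mm⁴
  bottom flange (beyond web): d = -111 mm → contributes +21 559 608 mm⁴
Total I = 52 335 216 mm⁴.
For the y-axis: x̄ = 101 mm.
Repeating about the centroidal y-axis gives I_y = 12 373 084 mm⁴.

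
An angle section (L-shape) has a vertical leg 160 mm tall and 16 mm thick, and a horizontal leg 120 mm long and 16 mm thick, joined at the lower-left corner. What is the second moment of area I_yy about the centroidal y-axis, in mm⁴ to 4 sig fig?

I_yy ≈ 5.185 × 10⁶ mm⁴

Decompose the section into non-overlapping parts with the origin at the bottom-left of its bounding rectangle.
Vertical leg: 16 × 160, A = 2 560 mm², x = 8 mm, Ī = 54613.3 mm⁴.
Horizontal leg (remainder): 104 × 16, A = 1 664 mm², x = 68 mm, Ī = 1 499 819 mm⁴.
Centroid: x̄ = ΣA·x / ΣA = 31.6364 mm.
Transfer each piece to the centroidal y-axis using Ī + A·d² with d = x − 31.6364:
  vertical leg: d = -23.6364 mm → contributes +1 484 828 mm⁴
  horizontal leg (remainder): d = 36.3636 mm → contributes +3 700 149 mm⁴
Total I = 5 184 977 mm⁴.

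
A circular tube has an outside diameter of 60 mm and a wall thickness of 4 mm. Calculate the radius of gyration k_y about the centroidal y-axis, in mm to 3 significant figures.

Break the section into simple shapes (no overlaps), measuring from the bottom-left corner of the bounding box.
Outer circle: ⌀60, A = 2827.4 mm², x = 30 mm, Ī = 636 173 mm⁴.
Bore (subtracted): ⌀52, A = 2123.7 mm², x = 30 mm, Ī = 358 908 mm⁴.
By symmetry the centroid is at mid-width, x̄ = 30 mm.
All pieces are centred on the centroidal y-axis, so I = ΣĪ (holes subtracted) = 277 264 mm⁴.
Radius of gyration: k = √(I/A) = √(277 264 / 703.72) = 19.849 mm.

k_y ≈ 19.8 mm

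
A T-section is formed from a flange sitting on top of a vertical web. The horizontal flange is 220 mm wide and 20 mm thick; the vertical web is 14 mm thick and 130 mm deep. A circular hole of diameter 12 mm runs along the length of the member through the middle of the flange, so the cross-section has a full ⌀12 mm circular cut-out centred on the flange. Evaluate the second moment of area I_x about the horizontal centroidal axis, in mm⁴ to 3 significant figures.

I_x ≈ 9.90 × 10⁶ mm⁴

Split into non-overlapping primitives; take the origin at the lower-left of the bounding box.
Flange: 220 × 20, A = 4 400 mm², y = 140 mm, Ī = 146 667 mm⁴.
Web: 14 × 130, A = 1 820 mm², y = 65 mm, Ī = 2 563 167 mm⁴.
Hole (subtracted): ⌀12, A = 113.1 mm², y = 140 mm, Ī = 1017.9 mm⁴.
Centroid: ȳ = ΣA·y / ΣA = 117.65 mm.
Transfer each piece to the horizontal centroidal axis using Ī + A·d² with d = y − 117.65:
  flange: d = 22.352 mm → contributes +2 344 911 mm⁴
  web: d = -52.648 mm → contributes +7 607 911 mm⁴
  hole: d = 22.352 mm → contributes −57 521 mm⁴
Total I = 9 895 301 mm⁴.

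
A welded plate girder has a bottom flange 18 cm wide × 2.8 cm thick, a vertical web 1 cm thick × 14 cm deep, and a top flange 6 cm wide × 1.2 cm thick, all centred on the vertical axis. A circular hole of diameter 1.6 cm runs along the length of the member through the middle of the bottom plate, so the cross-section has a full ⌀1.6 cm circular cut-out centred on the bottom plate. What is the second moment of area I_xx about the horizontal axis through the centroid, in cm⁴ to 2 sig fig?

I_xx ≈ 2300 cm⁴

Treat the section as a set of non-overlapping primitives; coordinates are from the bounding-box lower-left.
Bottom plate: 18 × 2.8, A = 50.4 cm², y = 1.4 cm, Ī = 32.93 cm⁴.
Web plate: 1 × 14, A = 14 cm², y = 9.8 cm, Ī = 228.7 cm⁴.
Top plate: 6 × 1.2, A = 7.2 cm², y = 17.4 cm, Ī = 0.864 cm⁴.
Hole (subtracted): ⌀1.6, A = 2.011 cm², y = 1.4 cm, Ī = 0.3217 cm⁴.
Centroid: ȳ = ΣA·y / ΣA = 4.745 cm.
Transfer each piece to the horizontal axis through the centroid using Ī + A·d² with d = y − 4.745:
  bottom plate: d = -3.345 cm → contributes +597 cm⁴
  web plate: d = 5.055 cm → contributes +586.4 cm⁴
  top plate: d = 12.65 cm → contributes +1 154 cm⁴
  hole: d = -3.345 cm → contributes −22.82 cm⁴
Total I = 2 314 cm⁴.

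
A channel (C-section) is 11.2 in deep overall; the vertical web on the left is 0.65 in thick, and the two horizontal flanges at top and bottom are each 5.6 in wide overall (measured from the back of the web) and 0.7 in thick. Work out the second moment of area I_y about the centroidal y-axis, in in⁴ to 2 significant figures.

I_y ≈ 42 in⁴

Treat the section as a set of non-overlapping primitives; coordinates are from the bounding-box lower-left.
Web: 0.65 × 11.2, A = 7.28 in², x = 0.325 in, Ī = 0.2563 in⁴.
Top flange (beyond web): 4.95 × 0.7, A = 3.465 in², x = 3.125 in, Ī = 7.075 in⁴.
Bottom flange (beyond web): 4.95 × 0.7, A = 3.465 in², x = 3.125 in, Ī = 7.075 in⁴.
Centroid: x̄ = ΣA·x / ΣA = 1.691 in.
Transfer each piece to the centroidal y-axis using Ī + A·d² with d = x − 1.691:
  web: d = -1.366 in → contributes +13.83 in⁴
  top flange (beyond web): d = 1.434 in → contributes +14.21 in⁴
  bottom flange (beyond web): d = 1.434 in → contributes +14.21 in⁴
Total I = 42.24 in⁴.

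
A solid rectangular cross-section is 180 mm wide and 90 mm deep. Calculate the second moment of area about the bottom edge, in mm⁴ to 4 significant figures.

The section: 180 × 90, A = 16 200 mm², y = 45 mm, Ī = 10 935 000 mm⁴.
Transfer it to the bottom edge using Ī + A·d² with d = y − 0:
  the section: d = 45 mm → contributes +43 740 000 mm⁴
Total I = 43 740 000 mm⁴.

I_base ≈ 4.374 × 10⁷ mm⁴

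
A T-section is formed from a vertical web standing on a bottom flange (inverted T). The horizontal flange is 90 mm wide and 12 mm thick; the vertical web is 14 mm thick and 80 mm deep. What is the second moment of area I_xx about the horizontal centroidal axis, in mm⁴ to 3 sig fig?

Decompose the section into non-overlapping parts with the origin at the bottom-left of its bounding rectangle.
Flange: 90 × 12, A = 1 080 mm², y = 6 mm, Ī = 12 960 mm⁴.
Web: 14 × 80, A = 1 120 mm², y = 52 mm, Ī = 597 333 mm⁴.
Centroid: ȳ = ΣA·y / ΣA = 29.418 mm.
Transfer each piece to the horizontal centroidal axis using Ī + A·d² with d = y − 29.418:
  flange: d = -23.418 mm → contributes +605 244 mm⁴
  web: d = 22.582 mm → contributes +1 168 464 mm⁴
Total I = 1 773 709 mm⁴.

I_xx ≈ 1.77 × 10⁶ mm⁴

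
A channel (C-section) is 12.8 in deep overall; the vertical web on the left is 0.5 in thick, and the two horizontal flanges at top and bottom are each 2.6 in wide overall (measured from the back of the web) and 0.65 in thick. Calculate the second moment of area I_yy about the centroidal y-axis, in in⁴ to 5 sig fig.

Split into non-overlapping primitives; take the origin at the lower-left of the bounding box.
Web: 0.5 × 12.8, A = 6.4 in², x = 0.25 in, Ī = 0.1333333 in⁴.
Top flange (beyond web): 2.1 × 0.65, A = 1.365 in², x = 1.55 in, Ī = 0.5016375 in⁴.
Bottom flange (beyond web): 2.1 × 0.65, A = 1.365 in², x = 1.55 in, Ī = 0.5016375 in⁴.
Centroid: x̄ = ΣA·x / ΣA = 0.6387185 in.
Transfer each piece to the centroidal y-axis using Ī + A·d² with d = x − 0.6387185:
  web: d = -0.3887185 in → contributes +1.100387 in⁴
  top flange (beyond web): d = 0.9112815 in → contributes +1.63518 in⁴
  bottom flange (beyond web): d = 0.9112815 in → contributes +1.63518 in⁴
Total I = 4.370746 in⁴.

I_yy ≈ 4.3707 in⁴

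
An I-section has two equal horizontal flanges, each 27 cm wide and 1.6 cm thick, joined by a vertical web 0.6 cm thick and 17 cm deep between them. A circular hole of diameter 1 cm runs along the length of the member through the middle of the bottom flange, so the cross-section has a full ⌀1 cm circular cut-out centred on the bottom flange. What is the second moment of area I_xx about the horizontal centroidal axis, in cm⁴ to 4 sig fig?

I_xx ≈ 7668 cm⁴

Split into non-overlapping primitives; take the origin at the lower-left of the bounding box.
Bottom flange: 27 × 1.6, A = 43.2 cm², y = 0.8 cm, Ī = 9.216 cm⁴.
Web: 0.6 × 17, A = 10.2 cm², y = 10.1 cm, Ī = 245.65 cm⁴.
Top flange: 27 × 1.6, A = 43.2 cm², y = 19.4 cm, Ī = 9.216 cm⁴.
Hole (subtracted): ⌀1, A = 0.785398 cm², y = 0.8 cm, Ī = 0.0490874 cm⁴.
Centroid: ȳ = ΣA·y / ΣA = 10.1762 cm.
Transfer each piece to the horizontal centroidal axis using Ī + A·d² with d = y − 10.1762:
  bottom flange: d = -9.37623 cm → contributes +3807.09 cm⁴
  web: d = -0.0762327 cm → contributes +245.709 cm⁴
  top flange: d = 9.22377 cm → contributes +3684.58 cm⁴
  hole: d = -9.37623 cm → contributes −69.0964 cm⁴
Total I = 7668.28 cm⁴.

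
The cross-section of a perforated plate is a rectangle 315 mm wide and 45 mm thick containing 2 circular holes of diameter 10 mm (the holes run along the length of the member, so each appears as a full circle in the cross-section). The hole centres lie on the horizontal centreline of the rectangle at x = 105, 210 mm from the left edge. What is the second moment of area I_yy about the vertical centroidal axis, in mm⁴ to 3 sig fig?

I_yy ≈ 1.17 × 10⁸ mm⁴

Break the section into simple shapes (no overlaps), measuring from the bottom-left corner of the bounding box.
Plate: 315 × 45, A = 14 175 mm², x = 157.5 mm, Ī = 117 209 531 mm⁴.
Hole 1 (subtracted): ⌀10, A = 78.54 mm², x = 105 mm, Ī = 490.87 mm⁴.
Hole 2 (subtracted): ⌀10, A = 78.54 mm², x = 210 mm, Ī = 490.87 mm⁴.
By symmetry the centroid is at mid-width, x̄ = 157.5 mm.
Transfer each piece to the vertical centroidal axis using Ī + A·d² with d = x − 157.5:
  plate: d = 0 mm → contributes +117 209 531 mm⁴
  hole 1: d = -52.5 mm → contributes −216 966 mm⁴
  hole 2: d = 52.5 mm → contributes −216 966 mm⁴
Total I = 116 775 599 mm⁴.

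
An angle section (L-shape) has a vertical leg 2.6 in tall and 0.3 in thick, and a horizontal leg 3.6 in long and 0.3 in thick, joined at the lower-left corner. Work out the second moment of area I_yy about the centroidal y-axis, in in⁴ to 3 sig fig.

I_yy ≈ 2.32 in⁴

Decompose the section into non-overlapping parts with the origin at the bottom-left of its bounding rectangle.
Vertical leg: 0.3 × 2.6, A = 0.78 in², x = 0.15 in, Ī = 0.00585 in⁴.
Horizontal leg (remainder): 3.3 × 0.3, A = 0.99 in², x = 1.95 in, Ī = 0.89843 in⁴.
Centroid: x̄ = ΣA·x / ΣA = 1.1568 in.
Transfer each piece to the centroidal y-axis using Ī + A·d² with d = x − 1.1568:
  vertical leg: d = -1.0068 in → contributes +0.79646 in⁴
  horizontal leg (remainder): d = 0.79322 in → contributes +1.5213 in⁴
Total I = 2.3178 in⁴.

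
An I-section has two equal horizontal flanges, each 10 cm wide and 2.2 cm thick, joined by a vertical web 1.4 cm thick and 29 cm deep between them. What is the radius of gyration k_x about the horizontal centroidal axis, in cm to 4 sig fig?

Treat the section as a set of non-overlapping primitives; coordinates are from the bounding-box lower-left.
Bottom flange: 10 × 2.2, A = 22 cm², y = 1.1 cm, Ī = 8.87333 cm⁴.
Web: 1.4 × 29, A = 40.6 cm², y = 16.7 cm, Ī = 2845.38 cm⁴.
Top flange: 10 × 2.2, A = 22 cm², y = 32.3 cm, Ī = 8.87333 cm⁴.
By symmetry the centroid is at mid-height, ȳ = 16.7 cm.
Transfer each piece to the horizontal centroidal axis using Ī + A·d² with d = y − 16.7:
  bottom flange: d = -15.6 cm → contributes +5362.79 cm⁴
  web: d = 0 cm → contributes +2845.38 cm⁴
  top flange: d = 15.6 cm → contributes +5362.79 cm⁴
Total I = 13 571 cm⁴.
Radius of gyration: k = √(I/A) = √(13 571 / 84.6) = 12.6654 cm.

k_x ≈ 12.67 cm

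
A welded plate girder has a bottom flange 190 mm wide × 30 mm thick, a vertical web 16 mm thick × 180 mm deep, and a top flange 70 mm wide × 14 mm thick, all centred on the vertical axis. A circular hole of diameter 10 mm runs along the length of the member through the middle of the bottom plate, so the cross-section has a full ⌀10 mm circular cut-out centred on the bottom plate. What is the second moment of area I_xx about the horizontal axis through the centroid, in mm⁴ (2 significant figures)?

I_xx ≈ 5.4 × 10⁷ mm⁴

Treat the section as a set of non-overlapping primitives; coordinates are from the bounding-box lower-left.
Bottom plate: 190 × 30, A = 5 700 mm², y = 15 mm, Ī = 427 500 mm⁴.
Web plate: 16 × 180, A = 2 880 mm², y = 120 mm, Ī = 7 776 000 mm⁴.
Top plate: 70 × 14, A = 980 mm², y = 217 mm, Ī = 16 007 mm⁴.
Hole (subtracted): ⌀10, A = 78.54 mm², y = 15 mm, Ī = 490.9 mm⁴.
Centroid: ȳ = ΣA·y / ΣA = 67.77 mm.
Transfer each piece to the horizontal axis through the centroid using Ī + A·d² with d = y − 67.77:
  bottom plate: d = -52.77 mm → contributes +16 301 617 mm⁴
  web plate: d = 52.23 mm → contributes +15 631 821 mm⁴
  top plate: d = 149.2 mm → contributes +21 839 488 mm⁴
  hole: d = -52.77 mm → contributes −219 219 mm⁴
Total I = 53 553 707 mm⁴.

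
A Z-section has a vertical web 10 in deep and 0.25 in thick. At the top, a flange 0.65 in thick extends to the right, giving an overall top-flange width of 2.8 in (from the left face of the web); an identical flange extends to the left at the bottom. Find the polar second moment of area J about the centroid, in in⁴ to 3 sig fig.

J ≈ 102 in⁴

Split into non-overlapping primitives; take the origin at the lower-left of the bounding box.
Web: 0.25 × 10, A = 2.5 in², y = 5 in, Ī = 20.833 in⁴.
Top flange (beyond web): 2.55 × 0.65, A = 1.6575 in², y = 9.675 in, Ī = 0.058358 in⁴.
Bottom flange (beyond web): 2.55 × 0.65, A = 1.6575 in², y = 0.325 in, Ī = 0.058358 in⁴.
Centroid: ȳ = ΣA·y / ΣA = 5 in.
Transfer each piece to the centroidal x-axis using Ī + A·d² with d = y − 5:
  web: d = 0 in → contributes +20.833 in⁴
  top flange (beyond web): d = 4.675 in → contributes +36.284 in⁴
  bottom flange (beyond web): d = -4.675 in → contributes +36.284 in⁴
Total I = 93.401 in⁴.
For the y-axis: x̄ = 2.675 in.
Repeating about the centroidal y-axis gives I_y = 8.3067 in⁴.
Polar second moment: J = I_x + I_y = 101.71 in⁴.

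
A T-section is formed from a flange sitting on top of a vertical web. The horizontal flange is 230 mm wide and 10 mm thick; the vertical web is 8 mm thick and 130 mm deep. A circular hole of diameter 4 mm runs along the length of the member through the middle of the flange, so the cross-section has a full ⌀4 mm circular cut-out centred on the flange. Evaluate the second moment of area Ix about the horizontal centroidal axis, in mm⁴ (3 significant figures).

Decompose the section into non-overlapping parts with the origin at the bottom-left of its bounding rectangle.
Flange: 230 × 10, A = 2 300 mm², y = 135 mm, Ī = 19 167 mm⁴.
Web: 8 × 130, A = 1 040 mm², y = 65 mm, Ī = 1 464 667 mm⁴.
Hole (subtracted): ⌀4, A = 12.566 mm², y = 135 mm, Ī = 12.566 mm⁴.
Centroid: ȳ = ΣA·y / ΣA = 113.12 mm.
Transfer each piece to the horizontal centroidal axis using Ī + A·d² with d = y − 113.12:
  flange: d = 21.879 mm → contributes +1 120 127 mm⁴
  web: d = -48.121 mm → contributes +3 872 950 mm⁴
  hole: d = 21.879 mm → contributes −6027.8 mm⁴
Total I = 4 987 050 mm⁴.

Ix ≈ 4.99 × 10⁶ mm⁴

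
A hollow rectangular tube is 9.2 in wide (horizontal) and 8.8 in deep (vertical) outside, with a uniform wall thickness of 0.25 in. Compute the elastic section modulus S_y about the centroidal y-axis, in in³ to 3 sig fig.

Break the section into simple shapes (no overlaps), measuring from the bottom-left corner of the bounding box.
Outer rectangle: 9.2 × 8.8, A = 80.96 in², x = 4.6 in, Ī = 571.04 in⁴.
Inner void (subtracted): 8.7 × 8.3, A = 72.21 in², x = 4.6 in, Ī = 455.46 in⁴.
By symmetry the centroid is at mid-width, x̄ = 4.6 in.
All pieces are centred on the centroidal y-axis, so I = ΣĪ (holes subtracted) = 115.57 in⁴.
Extreme fibre distance c = 4.6 in; S = I/c = 25.125 in³.

S_y ≈ 25.1 in³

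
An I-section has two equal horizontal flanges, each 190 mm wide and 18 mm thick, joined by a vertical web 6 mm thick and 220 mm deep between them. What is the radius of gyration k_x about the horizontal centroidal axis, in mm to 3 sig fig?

k_x ≈ 112 mm

Split into non-overlapping primitives; take the origin at the lower-left of the bounding box.
Bottom flange: 190 × 18, A = 3 420 mm², y = 9 mm, Ī = 92 340 mm⁴.
Web: 6 × 220, A = 1 320 mm², y = 128 mm, Ī = 5 324 000 mm⁴.
Top flange: 190 × 18, A = 3 420 mm², y = 247 mm, Ī = 92 340 mm⁴.
By symmetry the centroid is at mid-height, ȳ = 128 mm.
Transfer each piece to the horizontal centroidal axis using Ī + A·d² with d = y − 128:
  bottom flange: d = -119 mm → contributes +48 522 960 mm⁴
  web: d = 0 mm → contributes +5 324 000 mm⁴
  top flange: d = 119 mm → contributes +48 522 960 mm⁴
Total I = 102 369 920 mm⁴.
Radius of gyration: k = √(I/A) = √(102 369 920 / 8 160) = 112.01 mm.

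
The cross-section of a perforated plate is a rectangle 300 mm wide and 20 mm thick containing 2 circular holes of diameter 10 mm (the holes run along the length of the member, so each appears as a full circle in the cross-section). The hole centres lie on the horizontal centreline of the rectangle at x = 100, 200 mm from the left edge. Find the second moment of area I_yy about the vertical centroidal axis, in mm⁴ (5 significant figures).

Decompose the section into non-overlapping parts with the origin at the bottom-left of its bounding rectangle.
Plate: 300 × 20, A = 6 000 mm², x = 150 mm, Ī = 45 000 000 mm⁴.
Hole 1 (subtracted): ⌀10, A = 78.53982 mm², x = 100 mm, Ī = 490.8739 mm⁴.
Hole 2 (subtracted): ⌀10, A = 78.53982 mm², x = 200 mm, Ī = 490.8739 mm⁴.
By symmetry the centroid is at mid-width, x̄ = 150 mm.
Transfer each piece to the vertical centroidal axis using Ī + A·d² with d = x − 150:
  plate: d = 0 mm → contributes +45 000 000 mm⁴
  hole 1: d = -50 mm → contributes −196840.4 mm⁴
  hole 2: d = 50 mm → contributes −196840.4 mm⁴
Total I = 44 606 319 mm⁴.

I_yy ≈ 4.4606 × 10⁷ mm⁴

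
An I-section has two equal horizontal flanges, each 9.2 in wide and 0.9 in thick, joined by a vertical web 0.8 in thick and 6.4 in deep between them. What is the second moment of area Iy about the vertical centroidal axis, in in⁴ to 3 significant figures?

Iy ≈ 117 in⁴

Decompose the section into non-overlapping parts with the origin at the bottom-left of its bounding rectangle.
Bottom flange: 9.2 × 0.9, A = 8.28 in², x = 4.6 in, Ī = 58.402 in⁴.
Web: 0.8 × 6.4, A = 5.12 in², x = 4.6 in, Ī = 0.27307 in⁴.
Top flange: 9.2 × 0.9, A = 8.28 in², x = 4.6 in, Ī = 58.402 in⁴.
By symmetry the centroid is at mid-width, x̄ = 4.6 in.
All pieces are centred on the vertical centroidal axis, so I = ΣĪ = 117.08 in⁴.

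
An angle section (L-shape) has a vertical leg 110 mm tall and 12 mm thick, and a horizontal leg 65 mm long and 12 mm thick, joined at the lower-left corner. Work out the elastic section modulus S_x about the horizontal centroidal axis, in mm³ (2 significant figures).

S_x ≈ 3.3 × 10⁴ mm³

Split into non-overlapping primitives; take the origin at the lower-left of the bounding box.
Vertical leg: 12 × 110, A = 1 320 mm², y = 55 mm, Ī = 1 331 000 mm⁴.
Horizontal leg (remainder): 53 × 12, A = 636 mm², y = 6 mm, Ī = 7 632 mm⁴.
Centroid: ȳ = ΣA·y / ΣA = 39.07 mm.
Transfer each piece to the horizontal centroidal axis using Ī + A·d² with d = y − 39.07:
  vertical leg: d = 15.93 mm → contributes +1 666 075 mm⁴
  horizontal leg (remainder): d = -33.07 mm → contributes +703 072 mm⁴
Total I = 2 369 147 mm⁴.
Extreme fibre distance c = 70.93 mm; S = I/c = 33 400 mm³.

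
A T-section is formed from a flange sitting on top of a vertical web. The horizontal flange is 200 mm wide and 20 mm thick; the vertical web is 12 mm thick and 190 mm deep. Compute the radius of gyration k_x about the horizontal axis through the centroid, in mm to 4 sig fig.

Break the section into simple shapes (no overlaps), measuring from the bottom-left corner of the bounding box.
Flange: 200 × 20, A = 4 000 mm², y = 200 mm, Ī = 133 333 mm⁴.
Web: 12 × 190, A = 2 280 mm², y = 95 mm, Ī = 6 859 000 mm⁴.
Centroid: ȳ = ΣA·y / ΣA = 161.879 mm.
Transfer each piece to the horizontal axis through the centroid using Ī + A·d² with d = y − 161.879:
  flange: d = 38.121 mm → contributes +5 946 182 mm⁴
  web: d = -66.879 mm → contributes +17 056 980 mm⁴
Total I = 23 003 161 mm⁴.
Radius of gyration: k = √(I/A) = √(23 003 161 / 6 280) = 60.5221 mm.

k_x ≈ 60.52 mm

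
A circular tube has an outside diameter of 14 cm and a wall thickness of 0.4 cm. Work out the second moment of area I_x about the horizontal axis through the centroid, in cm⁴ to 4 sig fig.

Split into non-overlapping primitives; take the origin at the lower-left of the bounding box.
Outer circle: ⌀14, A = 153.938 cm², y = 7 cm, Ī = 1885.74 cm⁴.
Bore (subtracted): ⌀13.2, A = 136.848 cm², y = 7 cm, Ī = 1490.27 cm⁴.
By symmetry the centroid is at mid-height, ȳ = 7 cm.
All pieces are centred on the horizontal axis through the centroid, so I = ΣĪ (holes subtracted) = 395.469 cm⁴.

I_x ≈ 395.5 cm⁴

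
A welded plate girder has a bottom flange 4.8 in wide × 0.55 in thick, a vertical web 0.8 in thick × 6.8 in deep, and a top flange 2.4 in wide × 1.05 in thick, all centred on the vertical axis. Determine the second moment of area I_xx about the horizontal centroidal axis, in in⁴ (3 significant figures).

Treat the section as a set of non-overlapping primitives; coordinates are from the bounding-box lower-left.
Bottom plate: 4.8 × 0.55, A = 2.64 in², y = 0.275 in, Ī = 0.06655 in⁴.
Web plate: 0.8 × 6.8, A = 5.44 in², y = 3.95 in, Ī = 20.962 in⁴.
Top plate: 2.4 × 1.05, A = 2.52 in², y = 7.875 in, Ī = 0.23153 in⁴.
Centroid: ȳ = ΣA·y / ΣA = 3.9678 in.
Transfer each piece to the horizontal centroidal axis using Ī + A·d² with d = y − 3.9678:
  bottom plate: d = -3.6928 in → contributes +36.068 in⁴
  web plate: d = -0.01783 in → contributes +20.964 in⁴
  top plate: d = 3.9072 in → contributes +38.702 in⁴
Total I = 95.734 in⁴.

I_xx ≈ 95.7 in⁴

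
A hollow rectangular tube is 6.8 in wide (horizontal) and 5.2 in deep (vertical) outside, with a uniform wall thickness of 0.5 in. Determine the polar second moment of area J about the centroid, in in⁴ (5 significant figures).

J ≈ 111.83 in⁴

Break the section into simple shapes (no overlaps), measuring from the bottom-left corner of the bounding box.
Outer rectangle: 6.8 × 5.2, A = 35.36 in², y = 2.6 in, Ī = 79.67787 in⁴.
Inner void (subtracted): 5.8 × 4.2, A = 24.36 in², y = 2.6 in, Ī = 35.8092 in⁴.
By symmetry the centroid is at mid-height, ȳ = 2.6 in.
All pieces are centred on the centroidal x-axis, so I = ΣĪ (holes subtracted) = 43.86867 in⁴.
Repeating about the centroidal y-axis gives I_y = 67.96467 in⁴.
Polar second moment: J = I_x + I_y = 111.8333 in⁴.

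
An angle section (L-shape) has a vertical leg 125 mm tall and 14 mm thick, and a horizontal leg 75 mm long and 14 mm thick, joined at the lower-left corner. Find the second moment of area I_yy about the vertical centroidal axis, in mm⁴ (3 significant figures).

I_yy ≈ 1.10 × 10⁶ mm⁴

Split into non-overlapping primitives; take the origin at the lower-left of the bounding box.
Vertical leg: 14 × 125, A = 1 750 mm², x = 7 mm, Ī = 28 583 mm⁴.
Horizontal leg (remainder): 61 × 14, A = 854 mm², x = 44.5 mm, Ī = 264 811 mm⁴.
Centroid: x̄ = ΣA·x / ΣA = 19.298 mm.
Transfer each piece to the vertical centroidal axis using Ī + A·d² with d = x − 19.298:
  vertical leg: d = -12.298 mm → contributes +293 271 mm⁴
  horizontal leg (remainder): d = 25.202 mm → contributes +807 205 mm⁴
Total I = 1 100 476 mm⁴.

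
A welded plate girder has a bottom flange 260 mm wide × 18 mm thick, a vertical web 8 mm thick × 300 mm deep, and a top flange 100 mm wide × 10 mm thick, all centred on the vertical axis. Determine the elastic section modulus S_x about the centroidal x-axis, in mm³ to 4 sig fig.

Decompose the section into non-overlapping parts with the origin at the bottom-left of its bounding rectangle.
Bottom plate: 260 × 18, A = 4 680 mm², y = 9 mm, Ī = 126 360 mm⁴.
Web plate: 8 × 300, A = 2 400 mm², y = 168 mm, Ī = 18 000 000 mm⁴.
Top plate: 100 × 10, A = 1 000 mm², y = 323 mm, Ī = 8333.33 mm⁴.
Centroid: ȳ = ΣA·y / ΣA = 95.0891 mm.
Transfer each piece to the centroidal x-axis using Ī + A·d² with d = y − 95.0891:
  bottom plate: d = -86.0891 mm → contributes +34 811 406 mm⁴
  web plate: d = 72.9109 mm → contributes +30 758 395 mm⁴
  top plate: d = 227.911 mm → contributes +51 951 708 mm⁴
Total I = 117 521 509 mm⁴.
Extreme fibre distance c = 232.911 mm; S = I/c = 504 577 mm³.

S_x ≈ 5.046 × 10⁵ mm³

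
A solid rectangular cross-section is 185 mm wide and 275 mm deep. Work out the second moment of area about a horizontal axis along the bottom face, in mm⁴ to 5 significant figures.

I_base ≈ 1.2825 × 10⁹ mm⁴

The section: 185 × 275, A = 50 875 mm², y = 137.5 mm, Ī = 320 618 490 mm⁴.
Transfer it to the bottom edge using Ī + A·d² with d = y − 0:
  the section: d = 137.5 mm → contributes +1 282 473 958 mm⁴
Total I = 1 282 473 958 mm⁴.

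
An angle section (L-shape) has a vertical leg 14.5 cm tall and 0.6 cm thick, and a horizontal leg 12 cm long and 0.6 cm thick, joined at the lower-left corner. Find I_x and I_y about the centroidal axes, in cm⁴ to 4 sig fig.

Break the section into simple shapes (no overlaps), measuring from the bottom-left corner of the bounding box.
Vertical leg: 0.6 × 14.5, A = 8.7 cm², y = 7.25 cm, Ī = 152.431 cm⁴.
Horizontal leg (remainder): 11.4 × 0.6, A = 6.84 cm², y = 0.3 cm, Ī = 0.2052 cm⁴.
Centroid: ȳ = ΣA·y / ΣA = 4.19093 cm.
Transfer each piece to the centroidal x-axis using Ī + A·d² with d = y − 4.19093:
  vertical leg: d = 3.05907 cm → contributes +233.845 cm⁴
  horizontal leg (remainder): d = -3.89093 cm → contributes +103.758 cm⁴
Total I = 337.603 cm⁴.
For the y-axis: x̄ = 2.94093 cm.
Repeating about the centroidal y-axis gives I_y = 212.195 cm⁴.

I_x ≈ 337.6 cm⁴, I_y ≈ 212.2 cm⁴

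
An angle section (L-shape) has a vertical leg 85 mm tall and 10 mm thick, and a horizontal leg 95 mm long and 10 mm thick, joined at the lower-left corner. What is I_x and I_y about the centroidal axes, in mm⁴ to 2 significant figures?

Decompose the section into non-overlapping parts with the origin at the bottom-left of its bounding rectangle.
Vertical leg: 10 × 85, A = 850 mm², y = 42.5 mm, Ī = 511 771 mm⁴.
Horizontal leg (remainder): 85 × 10, A = 850 mm², y = 5 mm, Ī = 7 083 mm⁴.
Centroid: ȳ = ΣA·y / ΣA = 23.75 mm.
Transfer each piece to the centroidal x-axis using Ī + A·d² with d = y − 23.75:
  vertical leg: d = 18.75 mm → contributes +810 599 mm⁴
  horizontal leg (remainder): d = -18.75 mm → contributes +305 911 mm⁴
Total I = 1 116 510 mm⁴.
For the y-axis: x̄ = 28.75 mm.
Repeating about the centroidal y-axis gives I_y = 1 477 760 mm⁴.

I_x ≈ 1.1 × 10⁶ mm⁴, I_y ≈ 1.5 × 10⁶ mm⁴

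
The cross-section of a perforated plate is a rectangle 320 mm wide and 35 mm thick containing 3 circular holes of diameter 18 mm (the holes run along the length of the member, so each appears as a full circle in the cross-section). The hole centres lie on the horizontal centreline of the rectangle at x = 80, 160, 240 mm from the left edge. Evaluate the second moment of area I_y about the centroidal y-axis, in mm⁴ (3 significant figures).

I_y ≈ 9.23 × 10⁷ mm⁴

Break the section into simple shapes (no overlaps), measuring from the bottom-left corner of the bounding box.
Plate: 320 × 35, A = 11 200 mm², x = 160 mm, Ī = 95 573 333 mm⁴.
Hole 1 (subtracted): ⌀18, A = 254.47 mm², x = 80 mm, Ī = 5 153 mm⁴.
Hole 2 (subtracted): ⌀18, A = 254.47 mm², x = 160 mm, Ī = 5 153 mm⁴.
Hole 3 (subtracted): ⌀18, A = 254.47 mm², x = 240 mm, Ī = 5 153 mm⁴.
By symmetry the centroid is at mid-width, x̄ = 160 mm.
Transfer each piece to the centroidal y-axis using Ī + A·d² with d = x − 160:
  plate: d = 0 mm → contributes +95 573 333 mm⁴
  hole 1: d = -80 mm → contributes −1 633 755 mm⁴
  hole 2: d = 0 mm → contributes −5 153 mm⁴
  hole 3: d = 80 mm → contributes −1 633 755 mm⁴
Total I = 92 300 671 mm⁴.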